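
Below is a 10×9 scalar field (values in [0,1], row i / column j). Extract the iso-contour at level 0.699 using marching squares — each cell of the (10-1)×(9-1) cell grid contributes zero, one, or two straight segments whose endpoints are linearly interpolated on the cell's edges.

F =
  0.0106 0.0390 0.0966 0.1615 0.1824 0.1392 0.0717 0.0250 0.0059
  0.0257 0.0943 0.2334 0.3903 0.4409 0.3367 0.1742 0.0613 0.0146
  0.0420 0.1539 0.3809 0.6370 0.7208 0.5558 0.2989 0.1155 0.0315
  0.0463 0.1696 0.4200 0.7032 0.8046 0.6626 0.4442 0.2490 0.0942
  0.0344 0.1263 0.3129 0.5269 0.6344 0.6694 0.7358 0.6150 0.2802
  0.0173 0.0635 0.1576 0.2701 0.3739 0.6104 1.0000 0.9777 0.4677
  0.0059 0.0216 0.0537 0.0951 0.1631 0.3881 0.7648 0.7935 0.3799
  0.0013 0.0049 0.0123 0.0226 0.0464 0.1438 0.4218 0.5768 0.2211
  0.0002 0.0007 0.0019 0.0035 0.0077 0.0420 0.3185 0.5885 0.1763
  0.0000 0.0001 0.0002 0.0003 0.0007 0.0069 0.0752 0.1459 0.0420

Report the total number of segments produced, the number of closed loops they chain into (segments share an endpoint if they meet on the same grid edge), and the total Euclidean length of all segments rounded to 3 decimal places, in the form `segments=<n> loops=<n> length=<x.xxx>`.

segments=18 loops=2 length=12.610

cell (1,3): code 0100 → (1.922,4.000)–(2.000,3.740)
cell (1,4): code 1000 → (2.000,4.132)–(1.922,4.000)
cell (2,2): code 0100 → (2.937,3.000)–(3.000,2.985)
cell (2,3): code 1110 → (2.000,3.740)–(2.937,3.000)
cell (2,4): code 1001 → (3.000,4.744)–(2.000,4.132)
cell (3,2): code 0010 → (3.000,2.985)–(3.024,3.000)
cell (3,3): code 0011 → (3.024,3.000)–(3.620,4.000)
cell (3,4): code 0001 → (3.620,4.000)–(3.000,4.744)
cell (3,5): code 0100 → (3.874,6.000)–(4.000,5.446)
cell (3,6): code 1000 → (4.000,6.305)–(3.874,6.000)
cell (4,5): code 0110 → (4.000,5.446)–(5.000,5.227)
cell (4,6): code 1101 → (4.232,7.000)–(4.000,6.305)
cell (4,7): code 1000 → (5.000,7.546)–(4.232,7.000)
cell (5,5): code 0110 → (5.000,5.227)–(6.000,5.825)
cell (5,7): code 1001 → (6.000,7.228)–(5.000,7.546)
cell (6,5): code 0010 → (6.000,5.825)–(6.192,6.000)
cell (6,6): code 0011 → (6.192,6.000)–(6.436,7.000)
cell (6,7): code 0001 → (6.436,7.000)–(6.000,7.228)
total: 18 segments, chained into 2 closed loop(s), length Σ = 12.609951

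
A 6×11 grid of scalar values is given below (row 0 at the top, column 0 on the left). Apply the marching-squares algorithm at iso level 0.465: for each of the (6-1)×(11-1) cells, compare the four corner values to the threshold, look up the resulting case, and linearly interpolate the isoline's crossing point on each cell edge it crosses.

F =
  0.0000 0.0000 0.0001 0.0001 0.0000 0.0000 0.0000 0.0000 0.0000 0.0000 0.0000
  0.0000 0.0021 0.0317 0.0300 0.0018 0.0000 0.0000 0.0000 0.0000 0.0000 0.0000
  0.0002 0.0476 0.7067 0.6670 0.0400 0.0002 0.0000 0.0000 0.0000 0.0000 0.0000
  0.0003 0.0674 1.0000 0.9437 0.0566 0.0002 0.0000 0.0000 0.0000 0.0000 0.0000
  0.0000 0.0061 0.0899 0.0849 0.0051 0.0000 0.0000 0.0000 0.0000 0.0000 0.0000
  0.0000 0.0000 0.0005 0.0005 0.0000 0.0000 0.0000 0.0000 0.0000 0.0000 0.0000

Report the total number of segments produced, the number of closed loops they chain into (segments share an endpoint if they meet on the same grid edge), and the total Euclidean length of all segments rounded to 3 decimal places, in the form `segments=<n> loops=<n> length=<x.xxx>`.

cell (1,1): code 0100 → (1.642,2.000)–(2.000,1.633)
cell (1,2): code 1100 → (1.683,3.000)–(1.642,2.000)
cell (1,3): code 1000 → (2.000,3.322)–(1.683,3.000)
cell (2,1): code 0110 → (2.000,1.633)–(3.000,1.426)
cell (2,3): code 1001 → (3.000,3.540)–(2.000,3.322)
cell (3,1): code 0010 → (3.000,1.426)–(3.588,2.000)
cell (3,2): code 0011 → (3.588,2.000)–(3.557,3.000)
cell (3,3): code 0001 → (3.557,3.000)–(3.000,3.540)
total: 8 segments, chained into 1 closed loop(s), length Σ = 6.607647

segments=8 loops=1 length=6.608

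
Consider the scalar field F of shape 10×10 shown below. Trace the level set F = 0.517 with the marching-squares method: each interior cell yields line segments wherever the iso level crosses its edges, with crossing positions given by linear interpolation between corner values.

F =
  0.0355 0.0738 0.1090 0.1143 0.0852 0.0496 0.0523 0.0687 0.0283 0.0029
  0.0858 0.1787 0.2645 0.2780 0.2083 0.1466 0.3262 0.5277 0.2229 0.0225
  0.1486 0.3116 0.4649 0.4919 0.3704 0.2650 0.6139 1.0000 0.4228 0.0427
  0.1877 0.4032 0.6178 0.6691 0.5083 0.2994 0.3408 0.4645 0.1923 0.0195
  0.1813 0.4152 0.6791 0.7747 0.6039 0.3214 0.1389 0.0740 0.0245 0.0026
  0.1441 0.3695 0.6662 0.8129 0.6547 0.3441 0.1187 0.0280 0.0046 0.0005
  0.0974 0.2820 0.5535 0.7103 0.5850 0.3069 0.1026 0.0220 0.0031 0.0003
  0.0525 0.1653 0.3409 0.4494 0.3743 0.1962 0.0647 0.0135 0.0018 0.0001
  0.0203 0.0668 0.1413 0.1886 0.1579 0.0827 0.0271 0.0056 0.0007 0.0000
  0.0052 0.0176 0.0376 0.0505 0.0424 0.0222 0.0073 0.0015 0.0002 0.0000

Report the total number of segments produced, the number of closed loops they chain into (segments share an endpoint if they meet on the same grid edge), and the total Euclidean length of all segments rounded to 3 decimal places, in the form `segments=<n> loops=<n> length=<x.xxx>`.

cell (0,6): code 0100 → (0.977,7.000)–(1.000,6.947)
cell (0,7): code 1000 → (1.000,7.035)–(0.977,7.000)
cell (1,5): code 0100 → (1.663,6.000)–(2.000,5.722)
cell (1,6): code 1110 → (1.000,6.947)–(1.663,6.000)
cell (1,7): code 1001 → (2.000,7.837)–(1.000,7.035)
cell (2,1): code 0100 → (2.341,2.000)–(3.000,1.530)
cell (2,2): code 1100 → (2.142,3.000)–(2.341,2.000)
cell (2,3): code 1000 → (3.000,3.946)–(2.142,3.000)
cell (2,5): code 0010 → (2.000,5.722)–(2.355,6.000)
cell (2,6): code 0011 → (2.355,6.000)–(2.902,7.000)
cell (2,7): code 0001 → (2.902,7.000)–(2.000,7.837)
cell (3,1): code 0110 → (3.000,1.530)–(4.000,1.386)
cell (3,3): code 1101 → (3.091,4.000)–(3.000,3.946)
cell (3,4): code 1000 → (4.000,4.308)–(3.091,4.000)
cell (4,1): code 0110 → (4.000,1.386)–(5.000,1.497)
cell (4,4): code 1001 → (5.000,4.443)–(4.000,4.308)
cell (5,1): code 0110 → (5.000,1.497)–(6.000,1.866)
cell (5,4): code 1001 → (6.000,4.245)–(5.000,4.443)
cell (6,1): code 0010 → (6.000,1.866)–(6.172,2.000)
cell (6,2): code 0011 → (6.172,2.000)–(6.741,3.000)
cell (6,3): code 0011 → (6.741,3.000)–(6.323,4.000)
cell (6,4): code 0001 → (6.323,4.000)–(6.000,4.245)
total: 22 segments, chained into 2 closed loop(s), length Σ = 17.935697

segments=22 loops=2 length=17.936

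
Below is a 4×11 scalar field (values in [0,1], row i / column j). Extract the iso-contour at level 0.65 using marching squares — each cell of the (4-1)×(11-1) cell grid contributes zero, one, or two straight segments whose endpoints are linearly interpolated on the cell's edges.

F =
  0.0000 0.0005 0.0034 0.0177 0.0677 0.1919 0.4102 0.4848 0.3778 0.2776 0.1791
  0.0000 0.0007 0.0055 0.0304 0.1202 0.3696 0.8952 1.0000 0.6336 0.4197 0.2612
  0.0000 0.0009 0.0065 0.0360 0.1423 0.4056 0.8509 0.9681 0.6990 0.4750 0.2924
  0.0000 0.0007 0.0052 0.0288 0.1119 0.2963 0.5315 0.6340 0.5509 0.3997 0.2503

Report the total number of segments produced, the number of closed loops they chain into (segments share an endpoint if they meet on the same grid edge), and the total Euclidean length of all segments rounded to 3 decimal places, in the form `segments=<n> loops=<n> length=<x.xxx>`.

cell (0,5): code 0100 → (0.494,6.000)–(1.000,5.533)
cell (0,6): code 1100 → (0.321,7.000)–(0.494,6.000)
cell (0,7): code 1000 → (1.000,7.955)–(0.321,7.000)
cell (1,5): code 0110 → (1.000,5.533)–(2.000,5.549)
cell (1,7): code 1101 → (1.251,8.000)–(1.000,7.955)
cell (1,8): code 1000 → (2.000,8.219)–(1.251,8.000)
cell (2,5): code 0010 → (2.000,5.549)–(2.629,6.000)
cell (2,6): code 0011 → (2.629,6.000)–(2.952,7.000)
cell (2,7): code 0011 → (2.952,7.000)–(2.331,8.000)
cell (2,8): code 0001 → (2.331,8.000)–(2.000,8.219)
total: 10 segments, chained into 1 closed loop(s), length Σ = 8.309315

segments=10 loops=1 length=8.309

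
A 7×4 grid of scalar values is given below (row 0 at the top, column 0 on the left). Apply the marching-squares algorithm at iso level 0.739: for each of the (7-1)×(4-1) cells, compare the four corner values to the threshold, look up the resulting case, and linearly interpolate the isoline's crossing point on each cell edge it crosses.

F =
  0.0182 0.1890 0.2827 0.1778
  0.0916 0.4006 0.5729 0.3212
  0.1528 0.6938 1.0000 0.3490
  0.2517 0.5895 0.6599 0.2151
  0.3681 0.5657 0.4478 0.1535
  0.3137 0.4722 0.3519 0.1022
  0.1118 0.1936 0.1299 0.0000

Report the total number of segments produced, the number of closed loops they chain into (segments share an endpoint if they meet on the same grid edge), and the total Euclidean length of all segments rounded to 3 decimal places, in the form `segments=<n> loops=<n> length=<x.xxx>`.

segments=4 loops=1 length=3.792

cell (1,1): code 0100 → (1.389,2.000)–(2.000,1.148)
cell (1,2): code 1000 → (2.000,2.401)–(1.389,2.000)
cell (2,1): code 0010 → (2.000,1.148)–(2.767,2.000)
cell (2,2): code 0001 → (2.767,2.000)–(2.000,2.401)
total: 4 segments, chained into 1 closed loop(s), length Σ = 3.792471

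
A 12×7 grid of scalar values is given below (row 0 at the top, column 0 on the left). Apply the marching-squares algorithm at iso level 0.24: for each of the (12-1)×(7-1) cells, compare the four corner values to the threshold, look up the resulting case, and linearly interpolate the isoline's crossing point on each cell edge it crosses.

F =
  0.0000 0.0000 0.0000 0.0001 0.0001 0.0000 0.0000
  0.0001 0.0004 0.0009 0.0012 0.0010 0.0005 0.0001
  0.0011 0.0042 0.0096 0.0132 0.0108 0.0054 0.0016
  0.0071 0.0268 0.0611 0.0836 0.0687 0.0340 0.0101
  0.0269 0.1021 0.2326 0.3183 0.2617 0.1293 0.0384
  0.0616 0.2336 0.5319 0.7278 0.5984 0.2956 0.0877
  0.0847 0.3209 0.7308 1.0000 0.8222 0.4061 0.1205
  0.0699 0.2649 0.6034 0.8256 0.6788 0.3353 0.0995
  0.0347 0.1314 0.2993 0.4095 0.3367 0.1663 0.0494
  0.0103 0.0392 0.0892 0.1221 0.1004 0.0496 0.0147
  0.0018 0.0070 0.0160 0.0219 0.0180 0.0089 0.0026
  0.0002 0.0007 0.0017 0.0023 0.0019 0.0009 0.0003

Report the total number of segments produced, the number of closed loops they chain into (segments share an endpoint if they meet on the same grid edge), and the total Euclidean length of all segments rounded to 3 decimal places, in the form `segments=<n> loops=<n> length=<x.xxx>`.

segments=20 loops=1 length=15.102

cell (3,2): code 0100 → (3.666,3.000)–(4.000,2.086)
cell (3,3): code 1100 → (3.888,4.000)–(3.666,3.000)
cell (3,4): code 1000 → (4.000,4.164)–(3.888,4.000)
cell (4,1): code 0100 → (4.025,2.000)–(5.000,1.021)
cell (4,2): code 1110 → (4.000,2.086)–(4.025,2.000)
cell (4,4): code 1101 → (4.666,5.000)–(4.000,4.164)
cell (4,5): code 1000 → (5.000,5.267)–(4.666,5.000)
cell (5,0): code 0100 → (5.073,1.000)–(6.000,0.657)
cell (5,1): code 1110 → (5.000,1.021)–(5.073,1.000)
cell (5,5): code 1001 → (6.000,5.582)–(5.000,5.267)
cell (6,0): code 0110 → (6.000,0.657)–(7.000,0.872)
cell (6,5): code 1001 → (7.000,5.404)–(6.000,5.582)
cell (7,0): code 0010 → (7.000,0.872)–(7.187,1.000)
cell (7,1): code 0111 → (7.187,1.000)–(8.000,1.647)
cell (7,4): code 1011 → (8.000,4.567)–(7.564,5.000)
cell (7,5): code 0001 → (7.564,5.000)–(7.000,5.404)
cell (8,1): code 0010 → (8.000,1.647)–(8.282,2.000)
cell (8,2): code 0011 → (8.282,2.000)–(8.590,3.000)
cell (8,3): code 0011 → (8.590,3.000)–(8.409,4.000)
cell (8,4): code 0001 → (8.409,4.000)–(8.000,4.567)
total: 20 segments, chained into 1 closed loop(s), length Σ = 15.102241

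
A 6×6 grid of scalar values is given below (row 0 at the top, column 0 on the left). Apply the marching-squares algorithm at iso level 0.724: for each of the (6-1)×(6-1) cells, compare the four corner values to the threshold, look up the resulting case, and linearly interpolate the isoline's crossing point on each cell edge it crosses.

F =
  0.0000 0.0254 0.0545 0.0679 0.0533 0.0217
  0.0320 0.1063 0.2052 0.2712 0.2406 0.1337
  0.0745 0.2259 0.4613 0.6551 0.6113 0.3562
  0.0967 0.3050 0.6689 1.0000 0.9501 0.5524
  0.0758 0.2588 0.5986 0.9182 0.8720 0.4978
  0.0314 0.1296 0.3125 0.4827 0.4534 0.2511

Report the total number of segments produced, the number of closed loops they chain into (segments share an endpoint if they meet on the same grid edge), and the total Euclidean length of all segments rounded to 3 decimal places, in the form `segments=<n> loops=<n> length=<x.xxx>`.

cell (2,2): code 0100 → (2.200,3.000)–(3.000,2.166)
cell (2,3): code 1100 → (2.333,4.000)–(2.200,3.000)
cell (2,4): code 1000 → (3.000,4.569)–(2.333,4.000)
cell (3,2): code 0110 → (3.000,2.166)–(4.000,2.392)
cell (3,4): code 1001 → (4.000,4.396)–(3.000,4.569)
cell (4,2): code 0010 → (4.000,2.392)–(4.446,3.000)
cell (4,3): code 0011 → (4.446,3.000)–(4.354,4.000)
cell (4,4): code 0001 → (4.354,4.000)–(4.000,4.396)
total: 8 segments, chained into 1 closed loop(s), length Σ = 7.369525

segments=8 loops=1 length=7.370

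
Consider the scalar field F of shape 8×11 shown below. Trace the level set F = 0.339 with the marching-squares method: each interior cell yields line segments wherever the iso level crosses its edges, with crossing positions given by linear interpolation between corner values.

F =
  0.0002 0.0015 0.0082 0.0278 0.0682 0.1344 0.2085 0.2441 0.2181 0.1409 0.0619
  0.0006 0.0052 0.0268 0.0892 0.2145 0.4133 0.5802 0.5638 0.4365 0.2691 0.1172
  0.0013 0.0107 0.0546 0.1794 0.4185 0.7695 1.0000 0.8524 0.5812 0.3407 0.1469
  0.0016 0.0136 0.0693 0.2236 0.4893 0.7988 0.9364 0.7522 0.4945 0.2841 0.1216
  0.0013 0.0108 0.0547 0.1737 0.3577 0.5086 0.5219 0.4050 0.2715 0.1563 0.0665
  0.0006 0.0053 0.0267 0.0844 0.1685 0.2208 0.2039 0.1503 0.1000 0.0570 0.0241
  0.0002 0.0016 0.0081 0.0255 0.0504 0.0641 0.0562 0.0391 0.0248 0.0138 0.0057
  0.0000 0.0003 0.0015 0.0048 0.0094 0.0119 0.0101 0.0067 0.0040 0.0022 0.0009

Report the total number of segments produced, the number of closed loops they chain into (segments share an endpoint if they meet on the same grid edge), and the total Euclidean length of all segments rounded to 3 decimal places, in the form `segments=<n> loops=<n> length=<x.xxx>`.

segments=20 loops=1 length=15.404

cell (0,4): code 0100 → (0.734,5.000)–(1.000,4.626)
cell (0,5): code 1100 → (0.351,6.000)–(0.734,5.000)
cell (0,6): code 1100 → (0.297,7.000)–(0.351,6.000)
cell (0,7): code 1100 → (0.554,8.000)–(0.297,7.000)
cell (0,8): code 1000 → (1.000,8.582)–(0.554,8.000)
cell (1,3): code 0100 → (1.610,4.000)–(2.000,3.668)
cell (1,4): code 1110 → (1.000,4.626)–(1.610,4.000)
cell (1,8): code 1101 → (1.976,9.000)–(1.000,8.582)
cell (1,9): code 1000 → (2.000,9.009)–(1.976,9.000)
cell (2,3): code 0110 → (2.000,3.668)–(3.000,3.434)
cell (2,8): code 1011 → (3.000,8.739)–(2.030,9.000)
cell (2,9): code 0001 → (2.030,9.000)–(2.000,9.009)
cell (3,3): code 0110 → (3.000,3.434)–(4.000,3.898)
cell (3,7): code 1011 → (4.000,7.494)–(3.697,8.000)
cell (3,8): code 0001 → (3.697,8.000)–(3.000,8.739)
cell (4,3): code 0010 → (4.000,3.898)–(4.099,4.000)
cell (4,4): code 0011 → (4.099,4.000)–(4.589,5.000)
cell (4,5): code 0011 → (4.589,5.000)–(4.575,6.000)
cell (4,6): code 0011 → (4.575,6.000)–(4.259,7.000)
cell (4,7): code 0001 → (4.259,7.000)–(4.000,7.494)
total: 20 segments, chained into 1 closed loop(s), length Σ = 15.404197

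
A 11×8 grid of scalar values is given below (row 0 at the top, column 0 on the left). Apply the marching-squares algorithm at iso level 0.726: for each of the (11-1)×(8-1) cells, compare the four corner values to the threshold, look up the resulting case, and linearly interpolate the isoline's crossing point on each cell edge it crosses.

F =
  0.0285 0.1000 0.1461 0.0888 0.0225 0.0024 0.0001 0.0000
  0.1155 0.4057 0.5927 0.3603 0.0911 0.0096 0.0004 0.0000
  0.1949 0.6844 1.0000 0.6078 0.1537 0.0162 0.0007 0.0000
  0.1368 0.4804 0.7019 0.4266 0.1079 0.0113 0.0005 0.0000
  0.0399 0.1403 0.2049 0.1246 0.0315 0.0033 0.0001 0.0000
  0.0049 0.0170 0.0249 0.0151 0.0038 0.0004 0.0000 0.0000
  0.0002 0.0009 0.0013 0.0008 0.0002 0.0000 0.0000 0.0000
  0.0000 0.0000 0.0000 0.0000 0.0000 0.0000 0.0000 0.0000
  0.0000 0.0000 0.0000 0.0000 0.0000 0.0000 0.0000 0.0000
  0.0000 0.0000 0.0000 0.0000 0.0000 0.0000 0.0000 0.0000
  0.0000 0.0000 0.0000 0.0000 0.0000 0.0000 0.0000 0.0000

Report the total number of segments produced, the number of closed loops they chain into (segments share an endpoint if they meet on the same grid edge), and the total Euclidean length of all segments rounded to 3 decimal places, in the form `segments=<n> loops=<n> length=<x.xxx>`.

cell (1,1): code 0100 → (1.327,2.000)–(2.000,1.132)
cell (1,2): code 1000 → (2.000,2.699)–(1.327,2.000)
cell (2,1): code 0010 → (2.000,1.132)–(2.919,2.000)
cell (2,2): code 0001 → (2.919,2.000)–(2.000,2.699)
total: 4 segments, chained into 1 closed loop(s), length Σ = 4.487057

segments=4 loops=1 length=4.487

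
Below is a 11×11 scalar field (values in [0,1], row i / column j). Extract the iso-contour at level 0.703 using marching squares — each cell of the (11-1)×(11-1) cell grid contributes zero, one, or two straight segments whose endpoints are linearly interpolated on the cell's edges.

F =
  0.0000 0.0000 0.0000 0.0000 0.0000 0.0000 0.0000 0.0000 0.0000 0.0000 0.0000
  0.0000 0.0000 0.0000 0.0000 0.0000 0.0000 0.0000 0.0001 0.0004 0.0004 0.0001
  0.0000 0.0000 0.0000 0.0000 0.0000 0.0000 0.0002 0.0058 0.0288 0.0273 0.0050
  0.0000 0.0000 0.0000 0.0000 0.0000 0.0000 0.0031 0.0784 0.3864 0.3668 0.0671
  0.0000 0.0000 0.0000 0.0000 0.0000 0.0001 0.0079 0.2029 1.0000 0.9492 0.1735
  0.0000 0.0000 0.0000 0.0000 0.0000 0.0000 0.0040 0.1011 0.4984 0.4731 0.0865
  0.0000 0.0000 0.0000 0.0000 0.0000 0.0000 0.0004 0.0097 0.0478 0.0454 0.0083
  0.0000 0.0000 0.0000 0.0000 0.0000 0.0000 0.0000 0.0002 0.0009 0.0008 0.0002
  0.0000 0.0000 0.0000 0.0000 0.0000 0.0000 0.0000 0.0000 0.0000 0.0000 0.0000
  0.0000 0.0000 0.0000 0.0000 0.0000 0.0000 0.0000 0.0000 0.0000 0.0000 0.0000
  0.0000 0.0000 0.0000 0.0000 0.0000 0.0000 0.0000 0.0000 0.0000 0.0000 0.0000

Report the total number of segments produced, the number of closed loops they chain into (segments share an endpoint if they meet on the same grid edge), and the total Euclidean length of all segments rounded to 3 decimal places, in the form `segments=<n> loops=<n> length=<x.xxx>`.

cell (3,7): code 0100 → (3.516,8.000)–(4.000,7.627)
cell (3,8): code 1100 → (3.577,9.000)–(3.516,8.000)
cell (3,9): code 1000 → (4.000,9.317)–(3.577,9.000)
cell (4,7): code 0010 → (4.000,7.627)–(4.592,8.000)
cell (4,8): code 0011 → (4.592,8.000)–(4.517,9.000)
cell (4,9): code 0001 → (4.517,9.000)–(4.000,9.317)
total: 6 segments, chained into 1 closed loop(s), length Σ = 4.450475

segments=6 loops=1 length=4.450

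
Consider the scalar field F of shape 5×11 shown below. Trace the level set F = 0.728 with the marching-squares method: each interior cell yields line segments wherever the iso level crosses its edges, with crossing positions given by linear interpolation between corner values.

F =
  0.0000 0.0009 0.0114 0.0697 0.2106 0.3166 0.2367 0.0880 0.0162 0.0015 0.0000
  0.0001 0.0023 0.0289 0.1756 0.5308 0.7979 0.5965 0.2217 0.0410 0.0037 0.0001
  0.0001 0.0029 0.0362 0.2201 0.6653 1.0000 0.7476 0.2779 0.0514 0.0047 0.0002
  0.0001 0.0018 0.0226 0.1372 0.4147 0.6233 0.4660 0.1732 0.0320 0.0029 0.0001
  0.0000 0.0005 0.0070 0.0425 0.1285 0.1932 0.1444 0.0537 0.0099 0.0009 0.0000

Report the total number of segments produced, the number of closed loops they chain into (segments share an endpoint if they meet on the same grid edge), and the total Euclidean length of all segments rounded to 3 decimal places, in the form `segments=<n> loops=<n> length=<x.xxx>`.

cell (0,4): code 0100 → (0.855,5.000)–(1.000,4.738)
cell (0,5): code 1000 → (1.000,5.347)–(0.855,5.000)
cell (1,4): code 0110 → (1.000,4.738)–(2.000,4.187)
cell (1,5): code 1101 → (1.870,6.000)–(1.000,5.347)
cell (1,6): code 1000 → (2.000,6.042)–(1.870,6.000)
cell (2,4): code 0010 → (2.000,4.187)–(2.722,5.000)
cell (2,5): code 0011 → (2.722,5.000)–(2.070,6.000)
cell (2,6): code 0001 → (2.070,6.000)–(2.000,6.042)
total: 8 segments, chained into 1 closed loop(s), length Σ = 5.403801

segments=8 loops=1 length=5.404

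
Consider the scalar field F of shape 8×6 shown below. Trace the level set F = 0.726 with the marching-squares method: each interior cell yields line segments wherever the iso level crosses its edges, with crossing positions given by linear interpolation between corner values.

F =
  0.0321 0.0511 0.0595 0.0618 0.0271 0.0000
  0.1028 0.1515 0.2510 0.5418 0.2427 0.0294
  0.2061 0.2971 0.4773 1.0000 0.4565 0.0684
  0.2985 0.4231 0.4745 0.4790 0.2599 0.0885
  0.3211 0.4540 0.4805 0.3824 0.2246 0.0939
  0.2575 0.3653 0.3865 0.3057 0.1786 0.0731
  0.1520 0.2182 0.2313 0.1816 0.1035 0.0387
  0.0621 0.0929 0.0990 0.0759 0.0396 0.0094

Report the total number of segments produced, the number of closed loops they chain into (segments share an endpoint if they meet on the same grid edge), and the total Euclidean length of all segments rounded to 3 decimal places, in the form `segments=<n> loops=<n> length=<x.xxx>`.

segments=4 loops=1 length=3.048

cell (1,2): code 0100 → (1.402,3.000)–(2.000,2.476)
cell (1,3): code 1000 → (2.000,3.504)–(1.402,3.000)
cell (2,2): code 0010 → (2.000,2.476)–(2.526,3.000)
cell (2,3): code 0001 → (2.526,3.000)–(2.000,3.504)
total: 4 segments, chained into 1 closed loop(s), length Σ = 3.048432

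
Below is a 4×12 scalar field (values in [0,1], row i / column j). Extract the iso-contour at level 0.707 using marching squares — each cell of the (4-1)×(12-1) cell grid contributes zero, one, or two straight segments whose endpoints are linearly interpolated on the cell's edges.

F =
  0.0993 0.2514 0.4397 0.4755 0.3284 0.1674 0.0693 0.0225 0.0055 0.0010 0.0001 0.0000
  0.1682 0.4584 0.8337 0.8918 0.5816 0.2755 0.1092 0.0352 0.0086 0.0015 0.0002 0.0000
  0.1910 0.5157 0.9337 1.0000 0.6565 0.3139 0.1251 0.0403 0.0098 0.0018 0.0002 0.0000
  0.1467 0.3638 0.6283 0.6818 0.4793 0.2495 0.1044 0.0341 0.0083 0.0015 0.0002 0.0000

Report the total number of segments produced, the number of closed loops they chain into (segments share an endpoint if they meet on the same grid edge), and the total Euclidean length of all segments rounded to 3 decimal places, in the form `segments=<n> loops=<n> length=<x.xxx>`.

cell (0,1): code 0100 → (0.678,2.000)–(1.000,1.662)
cell (0,2): code 1100 → (0.556,3.000)–(0.678,2.000)
cell (0,3): code 1000 → (1.000,3.596)–(0.556,3.000)
cell (1,1): code 0110 → (1.000,1.662)–(2.000,1.458)
cell (1,3): code 1001 → (2.000,3.853)–(1.000,3.596)
cell (2,1): code 0010 → (2.000,1.458)–(2.742,2.000)
cell (2,2): code 0011 → (2.742,2.000)–(2.921,3.000)
cell (2,3): code 0001 → (2.921,3.000)–(2.000,3.853)
total: 8 segments, chained into 1 closed loop(s), length Σ = 7.460248

segments=8 loops=1 length=7.460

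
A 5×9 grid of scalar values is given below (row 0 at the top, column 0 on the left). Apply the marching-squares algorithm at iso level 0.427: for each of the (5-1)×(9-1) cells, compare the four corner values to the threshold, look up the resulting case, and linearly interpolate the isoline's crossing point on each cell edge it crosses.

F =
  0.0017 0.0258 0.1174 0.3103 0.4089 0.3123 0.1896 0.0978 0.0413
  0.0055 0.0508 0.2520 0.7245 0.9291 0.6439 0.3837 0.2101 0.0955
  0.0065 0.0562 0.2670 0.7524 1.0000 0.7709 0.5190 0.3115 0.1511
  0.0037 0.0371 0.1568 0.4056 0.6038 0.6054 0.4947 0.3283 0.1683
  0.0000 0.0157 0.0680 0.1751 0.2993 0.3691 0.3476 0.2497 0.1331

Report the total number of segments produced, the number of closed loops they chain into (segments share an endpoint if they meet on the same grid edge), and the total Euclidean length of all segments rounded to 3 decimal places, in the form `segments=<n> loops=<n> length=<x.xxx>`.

cell (0,2): code 0100 → (0.282,3.000)–(1.000,2.370)
cell (0,3): code 1100 → (0.035,4.000)–(0.282,3.000)
cell (0,4): code 1100 → (0.346,5.000)–(0.035,4.000)
cell (0,5): code 1000 → (1.000,5.834)–(0.346,5.000)
cell (1,2): code 0110 → (1.000,2.370)–(2.000,2.330)
cell (1,5): code 1101 → (1.320,6.000)–(1.000,5.834)
cell (1,6): code 1000 → (2.000,6.443)–(1.320,6.000)
cell (2,2): code 0010 → (2.000,2.330)–(2.938,3.000)
cell (2,3): code 0111 → (2.938,3.000)–(3.000,3.108)
cell (2,6): code 1001 → (3.000,6.407)–(2.000,6.443)
cell (3,3): code 0010 → (3.000,3.108)–(3.581,4.000)
cell (3,4): code 0011 → (3.581,4.000)–(3.755,5.000)
cell (3,5): code 0011 → (3.755,5.000)–(3.460,6.000)
cell (3,6): code 0001 → (3.460,6.000)–(3.000,6.407)
total: 14 segments, chained into 1 closed loop(s), length Σ = 12.279788

segments=14 loops=1 length=12.280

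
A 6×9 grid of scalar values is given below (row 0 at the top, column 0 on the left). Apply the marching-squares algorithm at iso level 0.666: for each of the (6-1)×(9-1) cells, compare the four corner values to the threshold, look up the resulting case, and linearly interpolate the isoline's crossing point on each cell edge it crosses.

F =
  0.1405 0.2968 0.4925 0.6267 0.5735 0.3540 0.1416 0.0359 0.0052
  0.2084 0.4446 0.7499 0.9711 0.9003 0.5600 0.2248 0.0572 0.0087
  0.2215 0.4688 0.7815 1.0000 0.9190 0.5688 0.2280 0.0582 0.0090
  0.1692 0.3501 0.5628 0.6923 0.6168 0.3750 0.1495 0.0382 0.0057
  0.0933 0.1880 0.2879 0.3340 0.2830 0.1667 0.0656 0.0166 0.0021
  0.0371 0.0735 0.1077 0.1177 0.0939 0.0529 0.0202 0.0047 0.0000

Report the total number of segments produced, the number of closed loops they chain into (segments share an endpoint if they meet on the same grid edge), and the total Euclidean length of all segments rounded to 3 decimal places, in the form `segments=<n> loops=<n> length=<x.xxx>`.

segments=12 loops=1 length=9.506

cell (0,1): code 0100 → (0.674,2.000)–(1.000,1.725)
cell (0,2): code 1100 → (0.114,3.000)–(0.674,2.000)
cell (0,3): code 1100 → (0.283,4.000)–(0.114,3.000)
cell (0,4): code 1000 → (1.000,4.689)–(0.283,4.000)
cell (1,1): code 0110 → (1.000,1.725)–(2.000,1.631)
cell (1,4): code 1001 → (2.000,4.722)–(1.000,4.689)
cell (2,1): code 0010 → (2.000,1.631)–(2.528,2.000)
cell (2,2): code 0111 → (2.528,2.000)–(3.000,2.797)
cell (2,3): code 1011 → (3.000,3.348)–(2.837,4.000)
cell (2,4): code 0001 → (2.837,4.000)–(2.000,4.722)
cell (3,2): code 0010 → (3.000,2.797)–(3.073,3.000)
cell (3,3): code 0001 → (3.073,3.000)–(3.000,3.348)
total: 12 segments, chained into 1 closed loop(s), length Σ = 9.505702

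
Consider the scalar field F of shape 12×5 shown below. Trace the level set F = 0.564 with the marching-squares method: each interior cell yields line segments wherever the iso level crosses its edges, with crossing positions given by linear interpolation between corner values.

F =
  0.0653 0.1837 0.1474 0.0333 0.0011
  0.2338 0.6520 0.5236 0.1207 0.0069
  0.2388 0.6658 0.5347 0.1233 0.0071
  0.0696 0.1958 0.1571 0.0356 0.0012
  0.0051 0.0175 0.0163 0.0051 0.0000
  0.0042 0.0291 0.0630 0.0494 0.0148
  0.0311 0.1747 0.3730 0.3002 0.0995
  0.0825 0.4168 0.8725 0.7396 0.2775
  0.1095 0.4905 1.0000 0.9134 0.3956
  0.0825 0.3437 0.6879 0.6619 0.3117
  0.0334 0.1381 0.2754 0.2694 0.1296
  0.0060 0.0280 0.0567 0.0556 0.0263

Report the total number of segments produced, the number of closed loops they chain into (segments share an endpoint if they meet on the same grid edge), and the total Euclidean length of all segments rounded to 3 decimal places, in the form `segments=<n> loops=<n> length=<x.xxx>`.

segments=16 loops=2 length=12.711

cell (0,0): code 0100 → (0.812,1.000)–(1.000,0.790)
cell (0,1): code 1000 → (1.000,1.685)–(0.812,1.000)
cell (1,0): code 0110 → (1.000,0.790)–(2.000,0.762)
cell (1,1): code 1001 → (2.000,1.777)–(1.000,1.685)
cell (2,0): code 0010 → (2.000,0.762)–(2.217,1.000)
cell (2,1): code 0001 → (2.217,1.000)–(2.000,1.777)
cell (6,1): code 0100 → (6.382,2.000)–(7.000,1.323)
cell (6,2): code 1100 → (6.600,3.000)–(6.382,2.000)
cell (6,3): code 1000 → (7.000,3.380)–(6.600,3.000)
cell (7,1): code 0110 → (7.000,1.323)–(8.000,1.144)
cell (7,3): code 1001 → (8.000,3.675)–(7.000,3.380)
cell (8,1): code 0110 → (8.000,1.144)–(9.000,1.640)
cell (8,3): code 1001 → (9.000,3.280)–(8.000,3.675)
cell (9,1): code 0010 → (9.000,1.640)–(9.300,2.000)
cell (9,2): code 0011 → (9.300,2.000)–(9.249,3.000)
cell (9,3): code 0001 → (9.249,3.000)–(9.000,3.280)
total: 16 segments, chained into 2 closed loop(s), length Σ = 12.711471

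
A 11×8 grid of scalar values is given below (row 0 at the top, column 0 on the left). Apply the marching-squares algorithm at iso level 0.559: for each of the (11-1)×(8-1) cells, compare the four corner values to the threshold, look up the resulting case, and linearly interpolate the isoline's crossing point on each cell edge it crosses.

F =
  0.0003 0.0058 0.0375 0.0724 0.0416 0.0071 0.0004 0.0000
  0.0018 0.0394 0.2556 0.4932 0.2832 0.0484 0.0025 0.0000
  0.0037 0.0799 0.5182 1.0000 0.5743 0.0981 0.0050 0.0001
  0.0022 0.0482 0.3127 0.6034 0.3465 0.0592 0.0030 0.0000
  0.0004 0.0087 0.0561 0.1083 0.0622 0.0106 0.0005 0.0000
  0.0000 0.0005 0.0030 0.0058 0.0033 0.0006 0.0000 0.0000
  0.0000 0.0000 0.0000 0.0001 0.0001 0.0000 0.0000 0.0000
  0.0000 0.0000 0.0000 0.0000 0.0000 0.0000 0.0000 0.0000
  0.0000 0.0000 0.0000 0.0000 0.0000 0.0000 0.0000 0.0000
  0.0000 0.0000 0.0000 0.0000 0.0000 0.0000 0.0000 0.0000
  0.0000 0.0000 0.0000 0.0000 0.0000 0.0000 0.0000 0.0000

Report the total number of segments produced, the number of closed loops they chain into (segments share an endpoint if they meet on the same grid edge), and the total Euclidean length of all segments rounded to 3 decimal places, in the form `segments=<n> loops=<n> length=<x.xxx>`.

cell (1,2): code 0100 → (1.130,3.000)–(2.000,2.085)
cell (1,3): code 1100 → (1.947,4.000)–(1.130,3.000)
cell (1,4): code 1000 → (2.000,4.032)–(1.947,4.000)
cell (2,2): code 0110 → (2.000,2.085)–(3.000,2.847)
cell (2,3): code 1011 → (3.000,3.173)–(2.067,4.000)
cell (2,4): code 0001 → (2.067,4.000)–(2.000,4.032)
cell (3,2): code 0010 → (3.000,2.847)–(3.090,3.000)
cell (3,3): code 0001 → (3.090,3.000)–(3.000,3.173)
total: 8 segments, chained into 1 closed loop(s), length Σ = 5.566853

segments=8 loops=1 length=5.567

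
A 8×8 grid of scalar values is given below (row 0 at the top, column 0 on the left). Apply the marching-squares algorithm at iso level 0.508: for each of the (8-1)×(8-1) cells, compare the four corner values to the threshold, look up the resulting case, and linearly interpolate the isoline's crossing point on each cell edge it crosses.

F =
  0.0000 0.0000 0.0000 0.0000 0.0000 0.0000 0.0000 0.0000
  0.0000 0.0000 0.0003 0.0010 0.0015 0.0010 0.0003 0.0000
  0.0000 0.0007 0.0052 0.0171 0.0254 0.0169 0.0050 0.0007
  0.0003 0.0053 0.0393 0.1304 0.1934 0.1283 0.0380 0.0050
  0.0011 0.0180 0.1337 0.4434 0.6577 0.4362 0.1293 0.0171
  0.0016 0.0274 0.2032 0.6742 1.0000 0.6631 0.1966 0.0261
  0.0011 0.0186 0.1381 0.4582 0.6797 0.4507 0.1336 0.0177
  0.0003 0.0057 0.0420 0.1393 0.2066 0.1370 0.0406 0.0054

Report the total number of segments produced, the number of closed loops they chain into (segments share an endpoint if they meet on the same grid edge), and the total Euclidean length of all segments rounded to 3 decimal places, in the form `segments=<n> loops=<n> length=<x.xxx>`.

cell (3,3): code 0100 → (3.678,4.000)–(4.000,3.301)
cell (3,4): code 1000 → (4.000,4.676)–(3.678,4.000)
cell (4,2): code 0100 → (4.280,3.000)–(5.000,2.647)
cell (4,3): code 1110 → (4.000,3.301)–(4.280,3.000)
cell (4,4): code 1101 → (4.316,5.000)–(4.000,4.676)
cell (4,5): code 1000 → (5.000,5.332)–(4.316,5.000)
cell (5,2): code 0010 → (5.000,2.647)–(5.769,3.000)
cell (5,3): code 0111 → (5.769,3.000)–(6.000,3.225)
cell (5,4): code 1011 → (6.000,4.750)–(5.730,5.000)
cell (5,5): code 0001 → (5.730,5.000)–(5.000,5.332)
cell (6,3): code 0010 → (6.000,3.225)–(6.363,4.000)
cell (6,4): code 0001 → (6.363,4.000)–(6.000,4.750)
total: 12 segments, chained into 1 closed loop(s), length Σ = 7.972336

segments=12 loops=1 length=7.972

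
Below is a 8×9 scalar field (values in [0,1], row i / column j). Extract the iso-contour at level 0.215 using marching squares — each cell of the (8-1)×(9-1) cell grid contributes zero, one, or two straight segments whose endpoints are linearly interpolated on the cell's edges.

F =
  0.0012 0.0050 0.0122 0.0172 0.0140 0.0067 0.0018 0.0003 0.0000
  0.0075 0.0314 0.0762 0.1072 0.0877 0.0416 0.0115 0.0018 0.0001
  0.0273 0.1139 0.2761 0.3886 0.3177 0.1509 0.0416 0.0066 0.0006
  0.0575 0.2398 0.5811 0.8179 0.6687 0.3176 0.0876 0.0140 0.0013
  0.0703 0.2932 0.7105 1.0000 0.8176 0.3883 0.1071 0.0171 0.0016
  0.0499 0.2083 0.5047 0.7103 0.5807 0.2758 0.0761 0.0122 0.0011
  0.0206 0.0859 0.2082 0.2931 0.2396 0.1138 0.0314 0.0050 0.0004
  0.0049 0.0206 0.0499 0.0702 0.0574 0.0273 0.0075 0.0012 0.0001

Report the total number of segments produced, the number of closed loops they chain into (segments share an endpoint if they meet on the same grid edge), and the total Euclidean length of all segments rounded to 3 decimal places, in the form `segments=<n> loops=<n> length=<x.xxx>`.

segments=20 loops=1 length=15.232

cell (1,1): code 0100 → (1.694,2.000)–(2.000,1.623)
cell (1,2): code 1100 → (1.383,3.000)–(1.694,2.000)
cell (1,3): code 1100 → (1.553,4.000)–(1.383,3.000)
cell (1,4): code 1000 → (2.000,4.616)–(1.553,4.000)
cell (2,0): code 0100 → (2.803,1.000)–(3.000,0.864)
cell (2,1): code 1110 → (2.000,1.623)–(2.803,1.000)
cell (2,4): code 1101 → (2.385,5.000)–(2.000,4.616)
cell (2,5): code 1000 → (3.000,5.446)–(2.385,5.000)
cell (3,0): code 0110 → (3.000,0.864)–(4.000,0.649)
cell (3,5): code 1001 → (4.000,5.616)–(3.000,5.446)
cell (4,0): code 0010 → (4.000,0.649)–(4.921,1.000)
cell (4,1): code 0111 → (4.921,1.000)–(5.000,1.023)
cell (4,5): code 1001 → (5.000,5.304)–(4.000,5.616)
cell (5,1): code 0010 → (5.000,1.023)–(5.977,2.000)
cell (5,2): code 0111 → (5.977,2.000)–(6.000,2.080)
cell (5,4): code 1011 → (6.000,4.196)–(5.375,5.000)
cell (5,5): code 0001 → (5.375,5.000)–(5.000,5.304)
cell (6,2): code 0010 → (6.000,2.080)–(6.350,3.000)
cell (6,3): code 0011 → (6.350,3.000)–(6.135,4.000)
cell (6,4): code 0001 → (6.135,4.000)–(6.000,4.196)
total: 20 segments, chained into 1 closed loop(s), length Σ = 15.231567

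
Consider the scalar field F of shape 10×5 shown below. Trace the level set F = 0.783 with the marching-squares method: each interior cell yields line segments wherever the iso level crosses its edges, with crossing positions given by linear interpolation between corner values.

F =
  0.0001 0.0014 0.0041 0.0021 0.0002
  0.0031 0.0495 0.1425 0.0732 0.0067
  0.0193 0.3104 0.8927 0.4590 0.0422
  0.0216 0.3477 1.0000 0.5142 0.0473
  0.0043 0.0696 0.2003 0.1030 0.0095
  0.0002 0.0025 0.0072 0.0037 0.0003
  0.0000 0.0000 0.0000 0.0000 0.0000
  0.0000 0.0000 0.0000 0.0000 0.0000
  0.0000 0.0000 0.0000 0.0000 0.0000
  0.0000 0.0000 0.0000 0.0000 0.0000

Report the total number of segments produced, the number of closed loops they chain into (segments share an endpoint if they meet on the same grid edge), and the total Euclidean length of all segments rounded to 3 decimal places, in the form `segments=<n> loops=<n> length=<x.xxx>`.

segments=6 loops=1 length=3.512

cell (1,1): code 0100 → (1.854,2.000)–(2.000,1.812)
cell (1,2): code 1000 → (2.000,2.253)–(1.854,2.000)
cell (2,1): code 0110 → (2.000,1.812)–(3.000,1.667)
cell (2,2): code 1001 → (3.000,2.447)–(2.000,2.253)
cell (3,1): code 0010 → (3.000,1.667)–(3.271,2.000)
cell (3,2): code 0001 → (3.271,2.000)–(3.000,2.447)
total: 6 segments, chained into 1 closed loop(s), length Σ = 3.511548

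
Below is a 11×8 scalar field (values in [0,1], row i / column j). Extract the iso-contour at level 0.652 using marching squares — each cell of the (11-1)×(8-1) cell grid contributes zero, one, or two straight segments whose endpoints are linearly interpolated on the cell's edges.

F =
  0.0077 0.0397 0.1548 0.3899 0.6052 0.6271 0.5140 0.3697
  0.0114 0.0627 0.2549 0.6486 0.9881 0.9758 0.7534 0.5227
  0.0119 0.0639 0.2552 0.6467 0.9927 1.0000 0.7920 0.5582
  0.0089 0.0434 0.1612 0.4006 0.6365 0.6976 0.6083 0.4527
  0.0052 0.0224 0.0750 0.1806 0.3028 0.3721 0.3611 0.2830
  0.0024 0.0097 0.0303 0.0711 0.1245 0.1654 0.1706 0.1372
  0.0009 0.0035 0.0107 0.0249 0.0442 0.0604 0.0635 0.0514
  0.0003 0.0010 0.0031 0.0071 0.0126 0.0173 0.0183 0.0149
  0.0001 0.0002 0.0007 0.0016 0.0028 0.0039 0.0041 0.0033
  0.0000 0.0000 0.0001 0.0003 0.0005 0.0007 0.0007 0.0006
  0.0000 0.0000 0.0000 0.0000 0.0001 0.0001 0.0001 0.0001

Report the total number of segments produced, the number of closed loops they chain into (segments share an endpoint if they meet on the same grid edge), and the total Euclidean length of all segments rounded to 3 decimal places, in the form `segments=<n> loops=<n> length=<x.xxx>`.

segments=12 loops=1 length=10.500

cell (0,3): code 0100 → (0.122,4.000)–(1.000,3.010)
cell (0,4): code 1100 → (0.071,5.000)–(0.122,4.000)
cell (0,5): code 1100 → (0.576,6.000)–(0.071,5.000)
cell (0,6): code 1000 → (1.000,6.440)–(0.576,6.000)
cell (1,3): code 0110 → (1.000,3.010)–(2.000,3.015)
cell (1,6): code 1001 → (2.000,6.599)–(1.000,6.440)
cell (2,3): code 0010 → (2.000,3.015)–(2.956,4.000)
cell (2,4): code 0111 → (2.956,4.000)–(3.000,4.254)
cell (2,5): code 1011 → (3.000,5.511)–(2.762,6.000)
cell (2,6): code 0001 → (2.762,6.000)–(2.000,6.599)
cell (3,4): code 0010 → (3.000,4.254)–(3.140,5.000)
cell (3,5): code 0001 → (3.140,5.000)–(3.000,5.511)
total: 12 segments, chained into 1 closed loop(s), length Σ = 10.500030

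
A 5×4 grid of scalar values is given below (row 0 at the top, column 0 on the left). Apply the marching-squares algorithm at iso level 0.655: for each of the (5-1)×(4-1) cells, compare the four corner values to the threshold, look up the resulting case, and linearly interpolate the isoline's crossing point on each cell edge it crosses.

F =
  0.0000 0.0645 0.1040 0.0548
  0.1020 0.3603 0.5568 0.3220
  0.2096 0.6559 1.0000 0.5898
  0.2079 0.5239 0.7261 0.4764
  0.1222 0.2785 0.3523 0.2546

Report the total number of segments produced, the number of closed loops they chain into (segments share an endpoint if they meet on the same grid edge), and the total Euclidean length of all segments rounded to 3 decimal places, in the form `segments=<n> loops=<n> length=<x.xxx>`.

cell (1,0): code 0100 → (1.997,1.000)–(2.000,0.998)
cell (1,1): code 1100 → (1.222,2.000)–(1.997,1.000)
cell (1,2): code 1000 → (2.000,2.841)–(1.222,2.000)
cell (2,0): code 0010 → (2.000,0.998)–(2.007,1.000)
cell (2,1): code 0111 → (2.007,1.000)–(3.000,1.648)
cell (2,2): code 1001 → (3.000,2.285)–(2.000,2.841)
cell (3,1): code 0010 → (3.000,1.648)–(3.190,2.000)
cell (3,2): code 0001 → (3.190,2.000)–(3.000,2.285)
total: 8 segments, chained into 1 closed loop(s), length Σ = 5.494776

segments=8 loops=1 length=5.495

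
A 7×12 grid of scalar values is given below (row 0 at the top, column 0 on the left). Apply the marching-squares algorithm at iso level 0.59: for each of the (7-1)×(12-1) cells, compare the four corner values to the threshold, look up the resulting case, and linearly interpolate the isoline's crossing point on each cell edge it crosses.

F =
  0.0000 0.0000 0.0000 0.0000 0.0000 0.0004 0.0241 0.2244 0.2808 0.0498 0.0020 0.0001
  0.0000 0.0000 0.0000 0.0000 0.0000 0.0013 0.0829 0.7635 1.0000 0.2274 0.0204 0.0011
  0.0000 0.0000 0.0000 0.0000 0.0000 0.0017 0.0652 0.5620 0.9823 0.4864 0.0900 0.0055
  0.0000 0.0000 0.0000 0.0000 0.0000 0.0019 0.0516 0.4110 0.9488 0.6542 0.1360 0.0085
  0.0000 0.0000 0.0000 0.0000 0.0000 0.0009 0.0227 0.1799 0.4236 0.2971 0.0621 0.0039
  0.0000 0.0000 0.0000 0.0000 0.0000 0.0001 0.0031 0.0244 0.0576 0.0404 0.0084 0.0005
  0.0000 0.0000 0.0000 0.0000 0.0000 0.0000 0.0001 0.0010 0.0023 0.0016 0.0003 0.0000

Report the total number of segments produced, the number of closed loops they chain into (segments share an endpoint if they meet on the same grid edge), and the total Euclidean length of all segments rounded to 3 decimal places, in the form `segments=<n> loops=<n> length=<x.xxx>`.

cell (0,6): code 0100 → (0.678,7.000)–(1.000,6.745)
cell (0,7): code 1100 → (0.430,8.000)–(0.678,7.000)
cell (0,8): code 1000 → (1.000,8.531)–(0.430,8.000)
cell (1,6): code 0010 → (1.000,6.745)–(1.861,7.000)
cell (1,7): code 0111 → (1.861,7.000)–(2.000,7.067)
cell (1,8): code 1001 → (2.000,8.791)–(1.000,8.531)
cell (2,7): code 0110 → (2.000,7.067)–(3.000,7.333)
cell (2,8): code 1101 → (2.617,9.000)–(2.000,8.791)
cell (2,9): code 1000 → (3.000,9.124)–(2.617,9.000)
cell (3,7): code 0010 → (3.000,7.333)–(3.683,8.000)
cell (3,8): code 0011 → (3.683,8.000)–(3.180,9.000)
cell (3,9): code 0001 → (3.180,9.000)–(3.000,9.124)
total: 12 segments, chained into 1 closed loop(s), length Σ = 8.686761

segments=12 loops=1 length=8.687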